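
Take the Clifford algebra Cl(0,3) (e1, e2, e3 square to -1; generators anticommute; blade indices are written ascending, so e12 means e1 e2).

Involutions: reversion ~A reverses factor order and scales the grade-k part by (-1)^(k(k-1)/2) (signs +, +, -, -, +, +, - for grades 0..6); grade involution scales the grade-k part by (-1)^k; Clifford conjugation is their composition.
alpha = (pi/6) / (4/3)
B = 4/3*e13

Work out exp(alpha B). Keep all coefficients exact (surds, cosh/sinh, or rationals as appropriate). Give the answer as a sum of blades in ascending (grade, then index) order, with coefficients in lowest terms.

B^2 = (4/3)^2*(e13)^2 = 16/9*(-1) = -16/9 (a basis 2-blade squares to minus the product of its generators' squares).
B^2 = -16/9 — circular case — the even/odd split gives cos and sin: l = 4/3, alpha*l = pi/6, so exp(alpha B) = cos(pi/6) + (sin(pi/6)/(4/3))*B = sqrt(3)/2 + (3/8)*B.
Answer: sqrt(3)/2 + 1/2*e13


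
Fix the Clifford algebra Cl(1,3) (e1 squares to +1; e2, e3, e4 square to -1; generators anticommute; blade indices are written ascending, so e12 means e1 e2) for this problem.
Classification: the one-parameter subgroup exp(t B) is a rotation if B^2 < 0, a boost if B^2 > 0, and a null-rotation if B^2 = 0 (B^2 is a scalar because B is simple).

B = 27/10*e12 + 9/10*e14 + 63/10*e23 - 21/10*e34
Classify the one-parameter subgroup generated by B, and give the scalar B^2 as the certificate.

B^2 term by term: the squares give (27/10)^2*(e12)^2 + (9/10)^2*(e14)^2 + (63/10)^2*(e23)^2 + (-21/10)^2*(e34)^2 = 729/100*(+1) + 81/100*(+1) + 3969/100*(-1) + 441/100*(-1) = -36 (each basis 2-blade squares to minus the product of its generators' squares); cross terms between blades sharing an index anticommute and cancel; the commuting (index-disjoint) pairs give grade-4 terms 2*c*c'*(blade product), which cancel blade by blade — e1234: -567/50 + 567/50 = 0 — confirming B is simple. So B^2 = -36.
Answer: rotation, certificate B^2 = -36. Note: conjugating B changes its blade decomposition but never the scalar B^2 = -36, whose sign settles the classification.


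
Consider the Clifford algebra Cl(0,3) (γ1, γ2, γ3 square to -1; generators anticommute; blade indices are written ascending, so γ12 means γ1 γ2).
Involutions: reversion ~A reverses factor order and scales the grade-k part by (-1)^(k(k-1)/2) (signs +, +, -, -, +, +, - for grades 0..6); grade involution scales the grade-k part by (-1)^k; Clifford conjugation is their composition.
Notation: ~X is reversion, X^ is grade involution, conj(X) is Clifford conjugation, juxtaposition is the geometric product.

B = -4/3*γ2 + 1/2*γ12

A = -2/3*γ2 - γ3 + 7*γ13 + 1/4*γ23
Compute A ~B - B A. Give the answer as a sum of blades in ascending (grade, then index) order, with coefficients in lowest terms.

first term: -8/9 + 1/3*γ1 - 1/3*γ3 - 1/8*γ13 + 13/6*γ23 + 59/6*γ123
second term: -8/9 + 1/3*γ1 + 1/3*γ3 - 1/8*γ13 + 29/6*γ23 + 53/6*γ123
Answer: -2/3*γ3 - 8/3*γ23 + γ123


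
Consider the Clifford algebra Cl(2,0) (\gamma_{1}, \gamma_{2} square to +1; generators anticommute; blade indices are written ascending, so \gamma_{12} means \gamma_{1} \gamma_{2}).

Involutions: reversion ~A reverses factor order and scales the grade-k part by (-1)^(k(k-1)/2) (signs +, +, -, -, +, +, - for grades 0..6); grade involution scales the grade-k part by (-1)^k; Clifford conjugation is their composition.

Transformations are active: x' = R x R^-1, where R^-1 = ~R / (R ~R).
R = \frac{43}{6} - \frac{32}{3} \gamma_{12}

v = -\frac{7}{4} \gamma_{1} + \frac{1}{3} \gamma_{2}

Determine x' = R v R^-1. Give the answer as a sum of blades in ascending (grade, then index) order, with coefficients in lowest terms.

~R = \frac{43}{6} + \frac{32}{3} \gamma_{12}, and R ~R = \frac{5945}{36}, so R^-1 = ~R / (\frac{5945}{36}).
R v = -\frac{1159}{72} \gamma_{1} - \frac{293}{18} \gamma_{2}
Answer: \frac{25171}{71340} \gamma_{1} - \frac{10381}{5945} \gamma_{2}


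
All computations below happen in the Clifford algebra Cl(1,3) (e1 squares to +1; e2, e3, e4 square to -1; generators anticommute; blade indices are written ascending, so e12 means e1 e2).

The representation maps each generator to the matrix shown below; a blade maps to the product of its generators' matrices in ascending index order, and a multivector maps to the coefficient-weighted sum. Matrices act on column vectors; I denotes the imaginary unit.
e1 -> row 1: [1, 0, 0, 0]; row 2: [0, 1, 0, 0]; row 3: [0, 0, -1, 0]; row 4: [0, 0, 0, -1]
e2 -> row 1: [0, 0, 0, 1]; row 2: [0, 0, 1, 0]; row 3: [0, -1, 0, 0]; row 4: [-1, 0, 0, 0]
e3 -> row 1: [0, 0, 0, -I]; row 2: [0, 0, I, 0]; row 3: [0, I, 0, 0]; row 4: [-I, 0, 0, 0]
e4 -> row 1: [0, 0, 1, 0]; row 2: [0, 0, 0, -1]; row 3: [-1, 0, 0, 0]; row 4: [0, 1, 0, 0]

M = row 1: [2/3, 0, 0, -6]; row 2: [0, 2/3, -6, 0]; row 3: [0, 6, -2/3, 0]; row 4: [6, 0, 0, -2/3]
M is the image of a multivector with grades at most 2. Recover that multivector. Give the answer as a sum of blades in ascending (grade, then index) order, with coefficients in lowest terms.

Method: the blade images are trace-orthogonal — tr(rho(e_A) rho(e_B)^-1) = 4 if A = B and 0 otherwise — and rho(e_A)^-1 = (e_A)^2 * rho(e_A) with (e_A)^2 = +1 or -1, so the coefficient of e_A in the preimage is (e_A)^2 * tr(M rho(e_A))/4.
Nonzero projections over blades of grade <= 2: e1: (e1)^2 = +1, tr(M rho(e1)) = 8/3, coefficient 2/3; e2: (e2)^2 = -1, tr(M rho(e2)) = 24, coefficient -6. Every other blade of grade <= 2 projects to 0.
Answer: 2/3*e1 - 6*e2


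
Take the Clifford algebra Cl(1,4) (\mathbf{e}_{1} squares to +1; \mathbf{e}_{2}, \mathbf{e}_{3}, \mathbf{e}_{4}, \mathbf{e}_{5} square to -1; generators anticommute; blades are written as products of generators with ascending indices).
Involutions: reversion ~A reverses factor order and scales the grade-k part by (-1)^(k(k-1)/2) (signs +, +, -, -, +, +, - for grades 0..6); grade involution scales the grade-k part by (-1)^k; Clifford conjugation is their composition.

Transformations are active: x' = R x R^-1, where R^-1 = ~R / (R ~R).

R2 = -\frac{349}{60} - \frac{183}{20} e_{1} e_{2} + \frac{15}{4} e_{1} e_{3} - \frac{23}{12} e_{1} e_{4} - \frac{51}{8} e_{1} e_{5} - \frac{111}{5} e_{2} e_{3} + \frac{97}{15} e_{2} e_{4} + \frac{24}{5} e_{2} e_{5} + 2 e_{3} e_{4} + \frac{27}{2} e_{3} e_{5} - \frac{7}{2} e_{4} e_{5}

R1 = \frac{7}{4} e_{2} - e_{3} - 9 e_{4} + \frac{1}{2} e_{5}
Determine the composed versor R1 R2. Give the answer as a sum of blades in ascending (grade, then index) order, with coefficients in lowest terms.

Distribute over the terms of R1 (each basis-blade product reordered to ascending indices, repeated generators contracted through their squares):
(\frac{7}{4} e_{2}) R2 = -\frac{1281}{80} e_{1} - \frac{2443}{240} e_{2} + \frac{777}{20} e_{3} - \frac{679}{60} e_{4} - \frac{42}{5} e_{5} - \frac{105}{16} e_{1} e_{2} e_{3} + \frac{161}{48} e_{1} e_{2} e_{4} + \frac{357}{32} e_{1} e_{2} e_{5} + \frac{7}{2} e_{2} e_{3} e_{4} + \frac{189}{8} e_{2} e_{3} e_{5} - \frac{49}{8} e_{2} e_{4} e_{5}
(-e_{3}) R2 = -\frac{15}{4} e_{1} + \frac{111}{5} e_{2} + \frac{349}{60} e_{3} + 2 e_{4} + \frac{27}{2} e_{5} + \frac{183}{20} e_{1} e_{2} e_{3} - \frac{23}{12} e_{1} e_{3} e_{4} - \frac{51}{8} e_{1} e_{3} e_{5} + \frac{97}{15} e_{2} e_{3} e_{4} + \frac{24}{5} e_{2} e_{3} e_{5} + \frac{7}{2} e_{3} e_{4} e_{5}
(-9 e_{4}) R2 = \frac{69}{4} e_{1} - \frac{291}{5} e_{2} - 18 e_{3} + \frac{1047}{20} e_{4} - \frac{63}{2} e_{5} + \frac{1647}{20} e_{1} e_{2} e_{4} - \frac{135}{4} e_{1} e_{3} e_{4} - \frac{459}{8} e_{1} e_{4} e_{5} + \frac{999}{5} e_{2} e_{3} e_{4} + \frac{216}{5} e_{2} e_{4} e_{5} + \frac{243}{2} e_{3} e_{4} e_{5}
(\frac{1}{2} e_{5}) R2 = -\frac{51}{16} e_{1} + \frac{12}{5} e_{2} + \frac{27}{4} e_{3} - \frac{7}{4} e_{4} - \frac{349}{120} e_{5} - \frac{183}{40} e_{1} e_{2} e_{5} + \frac{15}{8} e_{1} e_{3} e_{5} - \frac{23}{24} e_{1} e_{4} e_{5} - \frac{111}{10} e_{2} e_{3} e_{5} + \frac{97}{30} e_{2} e_{4} e_{5} + e_{3} e_{4} e_{5}
Summing the partial products and collecting blades:
Answer: -\frac{57}{10} e_{1} - \frac{10507}{240} e_{2} + \frac{401}{12} e_{3} + \frac{2477}{60} e_{4} - \frac{3517}{120} e_{5} + \frac{207}{80} e_{1} e_{2} e_{3} + \frac{20569}{240} e_{1} e_{2} e_{4} + \frac{1053}{160} e_{1} e_{2} e_{5} - \frac{107}{3} e_{1} e_{3} e_{4} - \frac{9}{2} e_{1} e_{3} e_{5} - \frac{175}{3} e_{1} e_{4} e_{5} + \frac{6293}{30} e_{2} e_{3} e_{4} + \frac{693}{40} e_{2} e_{3} e_{5} + \frac{4837}{120} e_{2} e_{4} e_{5} + 126 e_{3} e_{4} e_{5}


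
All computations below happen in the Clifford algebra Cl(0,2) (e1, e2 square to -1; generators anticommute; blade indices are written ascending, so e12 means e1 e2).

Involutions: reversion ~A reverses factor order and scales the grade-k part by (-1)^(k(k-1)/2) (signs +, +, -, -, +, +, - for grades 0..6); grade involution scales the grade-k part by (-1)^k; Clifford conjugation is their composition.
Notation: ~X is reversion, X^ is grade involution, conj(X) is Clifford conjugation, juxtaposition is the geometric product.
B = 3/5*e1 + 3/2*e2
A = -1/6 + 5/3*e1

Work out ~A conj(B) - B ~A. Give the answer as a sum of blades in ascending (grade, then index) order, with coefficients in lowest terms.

first term: 1 + 1/10*e1 + 1/4*e2 - 5/2*e12
second term: -1 - 1/10*e1 - 1/4*e2 - 5/2*e12
Answer: 2 + 1/5*e1 + 1/2*e2


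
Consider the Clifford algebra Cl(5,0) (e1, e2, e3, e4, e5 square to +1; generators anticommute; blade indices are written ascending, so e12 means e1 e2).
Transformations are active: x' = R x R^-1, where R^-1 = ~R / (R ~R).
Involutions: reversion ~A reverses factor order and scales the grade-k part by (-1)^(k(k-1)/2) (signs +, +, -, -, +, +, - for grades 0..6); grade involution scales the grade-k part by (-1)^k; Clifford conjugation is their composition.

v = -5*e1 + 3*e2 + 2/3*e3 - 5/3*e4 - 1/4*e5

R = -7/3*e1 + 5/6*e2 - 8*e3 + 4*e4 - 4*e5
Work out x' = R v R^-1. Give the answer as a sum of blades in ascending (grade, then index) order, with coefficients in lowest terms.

~R = -7/3*e1 + 5/6*e2 - 8*e3 + 4*e4 - 4*e5, and R ~R = 3677/36, so R^-1 = ~R / (3677/36).
R v = 19/6 - 17/6*e12 - 374/9*e13 + 215/9*e14 - 233/12*e15 + 221/9*e23 - 241/18*e24 + 283/24*e25 + 32/3*e34 + 14/3*e35 - 23/3*e45
Answer: 17853/3677*e1 - 10841/3677*e2 - 12826/11031*e3 + 21121/11031*e4 + 29/14708*e5


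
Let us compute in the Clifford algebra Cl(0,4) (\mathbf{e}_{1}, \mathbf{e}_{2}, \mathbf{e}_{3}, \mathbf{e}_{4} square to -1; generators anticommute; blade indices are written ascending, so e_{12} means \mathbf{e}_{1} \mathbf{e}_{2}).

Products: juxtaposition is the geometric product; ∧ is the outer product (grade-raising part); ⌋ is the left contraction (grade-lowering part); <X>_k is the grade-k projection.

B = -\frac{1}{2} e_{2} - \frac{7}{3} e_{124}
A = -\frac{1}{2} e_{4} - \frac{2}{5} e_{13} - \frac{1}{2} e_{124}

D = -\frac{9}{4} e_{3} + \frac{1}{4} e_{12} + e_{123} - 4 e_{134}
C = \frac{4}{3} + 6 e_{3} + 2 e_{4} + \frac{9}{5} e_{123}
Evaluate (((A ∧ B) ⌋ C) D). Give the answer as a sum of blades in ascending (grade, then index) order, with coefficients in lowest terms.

step 1: -\frac{1}{4} e_{24} - \frac{1}{5} e_{123}
step 2: -\frac{9}{25}
step 3: \frac{81}{100} e_{3} - \frac{9}{100} e_{12} - \frac{9}{25} e_{123} + \frac{36}{25} e_{134}
Answer: \frac{81}{100} e_{3} - \frac{9}{100} e_{12} - \frac{9}{25} e_{123} + \frac{36}{25} e_{134}


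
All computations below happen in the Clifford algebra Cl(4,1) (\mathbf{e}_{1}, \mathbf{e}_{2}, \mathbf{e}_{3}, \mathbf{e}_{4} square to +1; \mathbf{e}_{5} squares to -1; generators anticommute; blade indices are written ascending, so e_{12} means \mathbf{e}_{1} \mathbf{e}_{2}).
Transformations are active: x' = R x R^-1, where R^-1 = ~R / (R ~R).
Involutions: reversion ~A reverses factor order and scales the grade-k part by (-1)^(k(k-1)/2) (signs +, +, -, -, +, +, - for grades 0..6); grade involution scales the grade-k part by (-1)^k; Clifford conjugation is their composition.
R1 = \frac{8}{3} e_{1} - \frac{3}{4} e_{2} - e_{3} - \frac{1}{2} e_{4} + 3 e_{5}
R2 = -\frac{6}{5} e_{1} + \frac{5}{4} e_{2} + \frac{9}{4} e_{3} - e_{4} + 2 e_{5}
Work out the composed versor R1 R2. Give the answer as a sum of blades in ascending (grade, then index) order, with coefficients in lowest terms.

Distribute over the terms of R1 (each basis-blade product reordered to ascending indices, repeated generators contracted through their squares):
(\frac{8}{3} e_{1}) R2 = -\frac{16}{5} + \frac{10}{3} e_{12} + 6 e_{13} - \frac{8}{3} e_{14} + \frac{16}{3} e_{15}
(-\frac{3}{4} e_{2}) R2 = -\frac{15}{16} - \frac{9}{10} e_{12} - \frac{27}{16} e_{23} + \frac{3}{4} e_{24} - \frac{3}{2} e_{25}
(-e_{3}) R2 = -\frac{9}{4} - \frac{6}{5} e_{13} + \frac{5}{4} e_{23} + e_{34} - 2 e_{35}
(-\frac{1}{2} e_{4}) R2 = \frac{1}{2} - \frac{3}{5} e_{14} + \frac{5}{8} e_{24} + \frac{9}{8} e_{34} - e_{45}
(3 e_{5}) R2 = -6 + \frac{18}{5} e_{15} - \frac{15}{4} e_{25} - \frac{27}{4} e_{35} + 3 e_{45}
Summing the partial products and collecting blades:
Answer: -\frac{951}{80} + \frac{73}{30} e_{12} + \frac{24}{5} e_{13} - \frac{49}{15} e_{14} + \frac{134}{15} e_{15} - \frac{7}{16} e_{23} + \frac{11}{8} e_{24} - \frac{21}{4} e_{25} + \frac{17}{8} e_{34} - \frac{35}{4} e_{35} + 2 e_{45}


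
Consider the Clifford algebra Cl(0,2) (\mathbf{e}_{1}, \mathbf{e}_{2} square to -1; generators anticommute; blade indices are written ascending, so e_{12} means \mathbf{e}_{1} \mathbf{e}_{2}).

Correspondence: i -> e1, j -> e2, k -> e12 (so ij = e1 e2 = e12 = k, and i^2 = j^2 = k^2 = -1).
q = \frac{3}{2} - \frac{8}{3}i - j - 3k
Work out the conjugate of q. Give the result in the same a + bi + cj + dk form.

In blades: q = \frac{3}{2} - \frac{8}{3} e_{1} - e_{2} - 3 e_{12}.
Conjugation here is Clifford conjugation: the scalar is fixed and the grade-1 and grade-2 blades all flip sign, giving \frac{3}{2} + \frac{8}{3} e_{1} + e_{2} + 3 e_{12}; translating back:
Answer: \frac{3}{2} + \frac{8}{3}i + j + 3k


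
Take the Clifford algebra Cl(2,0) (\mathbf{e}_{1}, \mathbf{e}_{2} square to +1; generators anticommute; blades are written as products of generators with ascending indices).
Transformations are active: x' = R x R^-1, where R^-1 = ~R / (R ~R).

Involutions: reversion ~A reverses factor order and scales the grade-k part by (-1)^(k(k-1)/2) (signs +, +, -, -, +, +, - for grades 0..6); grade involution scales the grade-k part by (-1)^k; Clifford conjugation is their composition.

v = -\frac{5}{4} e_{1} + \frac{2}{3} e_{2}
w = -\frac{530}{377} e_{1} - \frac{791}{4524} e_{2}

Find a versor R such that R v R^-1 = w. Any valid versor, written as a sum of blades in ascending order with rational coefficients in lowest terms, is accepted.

A norm check does it: q(v) = q(w) = \frac{289}{144}, hence R = v + w = -\frac{4005}{1508} e_{1} + \frac{2225}{4524} e_{2} realises the map — parallel part kept, (v - w)/2 negated, v carried to w.
Answer: -\frac{4005}{1508} e_{1} + \frac{2225}{4524} e_{2}


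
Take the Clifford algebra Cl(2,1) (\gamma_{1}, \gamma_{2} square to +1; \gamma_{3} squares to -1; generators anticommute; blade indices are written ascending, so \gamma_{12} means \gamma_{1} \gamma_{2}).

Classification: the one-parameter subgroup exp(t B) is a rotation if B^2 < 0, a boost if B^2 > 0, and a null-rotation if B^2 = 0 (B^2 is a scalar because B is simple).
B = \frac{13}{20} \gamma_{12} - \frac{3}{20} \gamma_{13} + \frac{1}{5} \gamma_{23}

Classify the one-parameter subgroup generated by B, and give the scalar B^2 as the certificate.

B^2 term by term: the squares give (\frac{13}{20})^2*(\gamma_{12})^2 + (-\frac{3}{20})^2*(\gamma_{13})^2 + (\frac{1}{5})^2*(\gamma_{23})^2 = \frac{169}{400}*(-1) + \frac{9}{400}*(+1) + \frac{1}{25}*(+1) = -\frac{9}{25} (each basis 2-blade squares to minus the product of its generators' squares); cross terms between blades sharing an index anticommute and cancel. So B^2 = -\frac{9}{25}.
Answer: rotation, certificate B^2 = -\frac{9}{25}. Key observation: B^2 = -\frac{9}{25} is a conjugation invariant, so its sign decides the class regardless of the surface form of B.


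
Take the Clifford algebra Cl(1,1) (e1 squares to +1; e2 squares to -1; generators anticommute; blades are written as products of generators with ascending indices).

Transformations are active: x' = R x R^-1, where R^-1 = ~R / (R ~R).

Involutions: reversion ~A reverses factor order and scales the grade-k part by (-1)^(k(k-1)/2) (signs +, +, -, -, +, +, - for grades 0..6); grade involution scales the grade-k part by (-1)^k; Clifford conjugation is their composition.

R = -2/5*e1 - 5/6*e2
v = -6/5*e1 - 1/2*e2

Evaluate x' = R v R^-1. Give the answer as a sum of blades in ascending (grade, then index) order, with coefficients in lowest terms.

~R = -2/5*e1 - 5/6*e2, and R ~R = -481/900, so R^-1 = ~R / (-481/900).
R v = 19/300 - 4/5*e1 e2
Answer: 3114/2405*e1 + 671/962*e2


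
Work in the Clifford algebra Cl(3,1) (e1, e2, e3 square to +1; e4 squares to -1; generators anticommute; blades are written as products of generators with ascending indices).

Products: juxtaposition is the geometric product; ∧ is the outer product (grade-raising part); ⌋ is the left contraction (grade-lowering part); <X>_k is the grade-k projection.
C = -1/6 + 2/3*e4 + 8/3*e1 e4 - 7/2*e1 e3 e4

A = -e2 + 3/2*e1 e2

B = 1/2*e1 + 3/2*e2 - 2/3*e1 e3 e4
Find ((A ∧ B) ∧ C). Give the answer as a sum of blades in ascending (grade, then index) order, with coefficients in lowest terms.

step 1: 1/2*e1 e2 - 2/3*e1 e2 e3 e4
step 2: -1/12*e1 e2 + 1/3*e1 e2 e4 + 1/9*e1 e2 e3 e4
Answer: -1/12*e1 e2 + 1/3*e1 e2 e4 + 1/9*e1 e2 e3 e4


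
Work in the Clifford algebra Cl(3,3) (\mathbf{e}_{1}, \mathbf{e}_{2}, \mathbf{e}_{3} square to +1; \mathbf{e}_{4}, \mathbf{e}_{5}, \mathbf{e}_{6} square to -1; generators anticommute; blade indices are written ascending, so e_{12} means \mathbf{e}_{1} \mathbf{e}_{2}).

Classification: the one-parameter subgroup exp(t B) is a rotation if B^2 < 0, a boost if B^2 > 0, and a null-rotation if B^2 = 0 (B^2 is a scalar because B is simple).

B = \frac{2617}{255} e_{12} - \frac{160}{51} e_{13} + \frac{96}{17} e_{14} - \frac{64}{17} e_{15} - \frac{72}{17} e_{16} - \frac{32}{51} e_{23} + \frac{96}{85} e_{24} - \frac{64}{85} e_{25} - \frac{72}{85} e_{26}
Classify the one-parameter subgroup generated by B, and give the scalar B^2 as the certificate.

B^2 term by term: the squares give (\frac{2617}{255})^2*(e_{12})^2 + (-\frac{160}{51})^2*(e_{13})^2 + (\frac{96}{17})^2*(e_{14})^2 + (-\frac{64}{17})^2*(e_{15})^2 + (-\frac{72}{17})^2*(e_{16})^2 + (-\frac{32}{51})^2*(e_{23})^2 + (\frac{96}{85})^2*(e_{24})^2 + (-\frac{64}{85})^2*(e_{25})^2 + (-\frac{72}{85})^2*(e_{26})^2 = \frac{6848689}{65025}*(-1) + \frac{25600}{2601}*(-1) + \frac{9216}{289}*(+1) + \frac{4096}{289}*(+1) + \frac{5184}{289}*(+1) + \frac{1024}{2601}*(-1) + \frac{9216}{7225}*(+1) + \frac{4096}{7225}*(+1) + \frac{5184}{7225}*(+1) = -49 (each basis 2-blade squares to minus the product of its generators' squares); cross terms between blades sharing an index anticommute and cancel; the commuting (index-disjoint) pairs give grade-4 terms 2*c*c'*(blade product), which cancel blade by blade — e_{1234}: \frac{2048}{289} - \frac{2048}{289} = 0; e_{1235}: -\frac{4096}{867} + \frac{4096}{867} = 0; e_{1236}: -\frac{1536}{289} + \frac{1536}{289} = 0; e_{1245}: \frac{12288}{1445} - \frac{12288}{1445} = 0; e_{1246}: \frac{13824}{1445} - \frac{13824}{1445} = 0; e_{1256}: -\frac{9216}{1445} + \frac{9216}{1445} = 0 — confirming B is simple. So B^2 = -49.
Answer: rotation, certificate B^2 = -49. Why this suffices: the scalar -49 survives any versor conjugation, so its sign alone determines the class however B is presented.


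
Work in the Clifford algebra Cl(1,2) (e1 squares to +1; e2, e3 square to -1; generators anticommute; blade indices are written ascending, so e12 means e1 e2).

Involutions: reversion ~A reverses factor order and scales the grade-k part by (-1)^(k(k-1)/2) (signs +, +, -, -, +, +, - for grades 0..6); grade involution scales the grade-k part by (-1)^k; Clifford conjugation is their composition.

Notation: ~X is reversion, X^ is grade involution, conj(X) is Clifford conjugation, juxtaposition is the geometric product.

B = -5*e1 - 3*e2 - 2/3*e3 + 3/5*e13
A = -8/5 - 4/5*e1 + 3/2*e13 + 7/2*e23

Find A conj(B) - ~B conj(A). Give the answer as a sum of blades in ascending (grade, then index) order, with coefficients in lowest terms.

first term: -49/10 - 9*e1 - 107/15*e2 + 181/75*e3 - 3/10*e12 + 32/75*e13 + 13*e123
second term: -31/10 + 9*e1 + 107/15*e2 - 109/75*e3 + 9/2*e12 + 112/75*e13 + 13*e123
Answer: -9/5 - 18*e1 - 214/15*e2 + 58/15*e3 - 24/5*e12 - 16/15*e13


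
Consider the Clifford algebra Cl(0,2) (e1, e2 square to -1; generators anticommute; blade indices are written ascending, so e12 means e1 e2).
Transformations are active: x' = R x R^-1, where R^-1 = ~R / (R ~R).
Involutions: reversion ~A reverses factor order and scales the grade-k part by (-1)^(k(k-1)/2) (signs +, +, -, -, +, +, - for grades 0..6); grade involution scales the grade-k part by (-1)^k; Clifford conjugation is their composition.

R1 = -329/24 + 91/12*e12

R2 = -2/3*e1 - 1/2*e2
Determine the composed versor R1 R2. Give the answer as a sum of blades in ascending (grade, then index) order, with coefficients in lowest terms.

Distribute over the terms of R1 (each basis-blade product reordered to ascending indices, repeated generators contracted through their squares):
(-329/24) R2 = 329/36*e1 + 329/48*e2
(91/12*e12) R2 = 91/24*e1 - 91/18*e2
Summing the partial products and collecting blades:
Answer: 931/72*e1 + 259/144*e2


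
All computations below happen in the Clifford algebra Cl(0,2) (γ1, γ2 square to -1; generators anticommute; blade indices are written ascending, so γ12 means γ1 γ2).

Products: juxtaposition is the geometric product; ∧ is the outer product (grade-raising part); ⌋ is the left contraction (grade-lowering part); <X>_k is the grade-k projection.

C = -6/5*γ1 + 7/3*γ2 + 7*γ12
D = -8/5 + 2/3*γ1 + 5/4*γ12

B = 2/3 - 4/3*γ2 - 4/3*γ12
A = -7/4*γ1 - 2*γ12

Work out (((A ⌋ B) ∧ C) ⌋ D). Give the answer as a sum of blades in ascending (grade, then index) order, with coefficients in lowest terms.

step 1: -8/3 - 7/3*γ2
step 2: 16/5*γ1 - 56/9*γ2 - 322/15*γ12
step 3: 247/10 - 70/9*γ1 - 4*γ2
Answer: 247/10 - 70/9*γ1 - 4*γ2


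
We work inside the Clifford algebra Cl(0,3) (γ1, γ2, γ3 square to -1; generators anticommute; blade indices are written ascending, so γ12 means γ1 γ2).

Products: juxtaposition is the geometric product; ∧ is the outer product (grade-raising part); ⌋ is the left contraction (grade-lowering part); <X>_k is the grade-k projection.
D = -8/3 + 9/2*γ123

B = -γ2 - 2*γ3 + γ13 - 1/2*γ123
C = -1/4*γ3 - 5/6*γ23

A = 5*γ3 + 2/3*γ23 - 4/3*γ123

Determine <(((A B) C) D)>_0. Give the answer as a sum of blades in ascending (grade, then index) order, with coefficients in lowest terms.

step 1: 32/3 + 16/3*γ1 - 2/3*γ3 - 5/6*γ12 + 4/3*γ13 + 5*γ23
step 2: 4 + 1/3*γ1 + 65/36*γ2 - 8/3*γ3 - 10/9*γ12 - 73/36*γ13 - 80/9*γ23 - 305/72*γ123
step 3: -1427/48 + 352/9*γ1 - 3011/216*γ2 + 109/9*γ3 + 404/27*γ12 + 2923/216*γ13 + 1199/54*γ23 + 791/27*γ123
step 4: -1427/48
Answer: -1427/48


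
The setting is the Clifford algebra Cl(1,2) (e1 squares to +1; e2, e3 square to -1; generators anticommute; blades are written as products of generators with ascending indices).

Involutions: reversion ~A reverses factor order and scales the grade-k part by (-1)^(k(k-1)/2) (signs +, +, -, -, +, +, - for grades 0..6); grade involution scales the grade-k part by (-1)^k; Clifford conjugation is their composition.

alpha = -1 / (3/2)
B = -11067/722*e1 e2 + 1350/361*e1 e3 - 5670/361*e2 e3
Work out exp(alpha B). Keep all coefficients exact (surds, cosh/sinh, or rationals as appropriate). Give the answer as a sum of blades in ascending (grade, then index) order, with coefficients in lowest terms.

B^2 term by term: the squares give (-11067/722)^2*(e1 e2)^2 + (1350/361)^2*(e1 e3)^2 + (-5670/361)^2*(e2 e3)^2 = 122478489/521284*(+1) + 1822500/130321*(+1) + 32148900/130321*(-1) = 9/4 (each basis 2-blade squares to minus the product of its generators' squares); cross terms between blades sharing an index anticommute and cancel. So B^2 = 9/4.
B^2 = 9/4 — a positive square means the series sums to a boost: l = 3/2, alpha*l = -1, so exp(alpha B) = cosh(-1) + (sinh(-1)/(3/2))*B = cosh(1) + (-2*sinh(1)/3)*B.
Answer: cosh(1) + 3689*sinh(1)/361*e1 e2 - 900*sinh(1)/361*e1 e3 + 3780*sinh(1)/361*e2 e3


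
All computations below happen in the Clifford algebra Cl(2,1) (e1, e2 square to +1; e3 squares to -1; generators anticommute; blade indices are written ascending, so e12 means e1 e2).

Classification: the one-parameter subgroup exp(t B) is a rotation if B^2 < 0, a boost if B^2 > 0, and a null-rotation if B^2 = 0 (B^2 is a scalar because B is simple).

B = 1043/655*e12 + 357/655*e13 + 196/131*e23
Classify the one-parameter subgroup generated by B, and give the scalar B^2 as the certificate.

B^2 term by term: the squares give (1043/655)^2*(e12)^2 + (357/655)^2*(e13)^2 + (196/131)^2*(e23)^2 = 1087849/429025*(-1) + 127449/429025*(+1) + 38416/17161*(+1) = 0 (each basis 2-blade squares to minus the product of its generators' squares); cross terms between blades sharing an index anticommute and cancel. So B^2 = 0.
Answer: null-rotation, certificate B^2 = 0. The invariant at work: B^2 = 0 is unchanged by conjugation, hence its sign classifies the subgroup whatever basis B is written in.


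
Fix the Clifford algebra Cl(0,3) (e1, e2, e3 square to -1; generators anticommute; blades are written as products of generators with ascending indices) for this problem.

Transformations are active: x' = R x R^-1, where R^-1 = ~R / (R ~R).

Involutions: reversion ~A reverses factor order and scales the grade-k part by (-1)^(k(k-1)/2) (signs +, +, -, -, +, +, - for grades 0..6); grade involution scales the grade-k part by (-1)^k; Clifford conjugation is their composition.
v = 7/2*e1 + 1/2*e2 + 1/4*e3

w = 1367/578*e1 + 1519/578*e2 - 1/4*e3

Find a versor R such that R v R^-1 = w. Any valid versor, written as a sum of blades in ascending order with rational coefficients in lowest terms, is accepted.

Take R = v + w = 1695/289*e1 + 904/289*e2. Because q(v) = q(w) = -201/16, conjugation by R sends v exactly to w.
Answer: 1695/289*e1 + 904/289*e2


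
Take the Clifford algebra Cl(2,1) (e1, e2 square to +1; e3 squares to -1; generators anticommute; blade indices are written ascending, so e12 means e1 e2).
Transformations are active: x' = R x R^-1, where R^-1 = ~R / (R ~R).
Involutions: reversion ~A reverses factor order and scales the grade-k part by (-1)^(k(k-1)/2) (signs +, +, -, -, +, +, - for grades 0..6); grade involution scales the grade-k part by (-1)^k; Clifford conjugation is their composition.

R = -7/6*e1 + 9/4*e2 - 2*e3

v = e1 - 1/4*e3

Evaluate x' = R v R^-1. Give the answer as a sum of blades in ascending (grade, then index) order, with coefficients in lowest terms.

~R = -7/6*e1 + 9/4*e2 - 2*e3, and R ~R = 349/144, so R^-1 = ~R / (349/144).
R v = -5/3 - 9/4*e12 + 55/24*e13 - 9/16*e23
Answer: 211/349*e1 - 1080/349*e2 + 4189/1396*e3


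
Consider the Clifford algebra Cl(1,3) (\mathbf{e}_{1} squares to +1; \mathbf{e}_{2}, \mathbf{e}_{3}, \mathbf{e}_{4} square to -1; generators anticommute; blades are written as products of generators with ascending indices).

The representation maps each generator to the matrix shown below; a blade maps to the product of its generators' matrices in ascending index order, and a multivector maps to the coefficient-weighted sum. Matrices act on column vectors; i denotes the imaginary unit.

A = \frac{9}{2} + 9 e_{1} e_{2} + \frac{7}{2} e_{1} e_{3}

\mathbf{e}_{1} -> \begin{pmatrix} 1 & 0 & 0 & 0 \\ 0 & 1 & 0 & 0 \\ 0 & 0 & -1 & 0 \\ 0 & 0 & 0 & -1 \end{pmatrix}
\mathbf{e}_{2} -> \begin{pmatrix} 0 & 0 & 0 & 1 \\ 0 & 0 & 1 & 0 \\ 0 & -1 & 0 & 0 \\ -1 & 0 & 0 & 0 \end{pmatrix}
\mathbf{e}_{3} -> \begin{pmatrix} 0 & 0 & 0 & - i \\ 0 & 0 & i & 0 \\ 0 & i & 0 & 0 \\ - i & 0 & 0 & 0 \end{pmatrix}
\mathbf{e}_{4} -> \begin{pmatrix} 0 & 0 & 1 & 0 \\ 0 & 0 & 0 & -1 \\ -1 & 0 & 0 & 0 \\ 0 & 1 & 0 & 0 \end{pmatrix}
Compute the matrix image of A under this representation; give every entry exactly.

Bivector images (products of the table entries): rho(e_{1} e_{2}) = rho(\mathbf{e}_{1})rho(\mathbf{e}_{2}) = \begin{pmatrix} 0 & 0 & 0 & 1 \\ 0 & 0 & 1 & 0 \\ 0 & 1 & 0 & 0 \\ 1 & 0 & 0 & 0 \end{pmatrix}; rho(e_{1} e_{3}) = rho(\mathbf{e}_{1})rho(\mathbf{e}_{3}) = \begin{pmatrix} 0 & 0 & 0 & - i \\ 0 & 0 & i & 0 \\ 0 & - i & 0 & 0 \\ i & 0 & 0 & 0 \end{pmatrix}.
M = (\frac{9}{2})*1 + (9)*rho(e_{1} e_{2}) + (\frac{7}{2})*rho(e_{1} e_{3}), summed entrywise (1 is the identity matrix):
Answer: \begin{pmatrix} \frac{9}{2} & 0 & 0 & 9 - \frac{7 i}{2} \\ 0 & \frac{9}{2} & 9 + \frac{7 i}{2} & 0 \\ 0 & 9 - \frac{7 i}{2} & \frac{9}{2} & 0 \\ 9 + \frac{7 i}{2} & 0 & 0 & \frac{9}{2} \end{pmatrix}


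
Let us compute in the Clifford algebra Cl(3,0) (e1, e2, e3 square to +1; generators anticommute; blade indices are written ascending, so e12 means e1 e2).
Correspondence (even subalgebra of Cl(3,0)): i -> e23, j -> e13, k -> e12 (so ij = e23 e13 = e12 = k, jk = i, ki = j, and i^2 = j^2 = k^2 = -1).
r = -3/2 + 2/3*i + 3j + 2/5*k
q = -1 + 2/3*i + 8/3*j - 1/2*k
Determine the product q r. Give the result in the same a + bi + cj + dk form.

In blades: q = -1 - 1/2*e12 + 8/3*e13 + 2/3*e23, r = -3/2 + 2/5*e12 + 3*e13 + 2/3*e23.
Distribute q over r term by term (generator squares from the signature, products reordered to ascending indices): (-1)*r = 3/2 - 2/5*e12 - 3*e13 - 2/3*e23; (-1/2*e12)*r = 1/5 + 3/4*e12 - 1/3*e13 + 3/2*e23; (8/3*e13)*r = -8 - 16/9*e12 - 4*e13 + 16/15*e23; (2/3*e23)*r = -4/9 + 2*e12 - 4/15*e13 - e23.
Sum: -607/90 + 103/180*e12 - 38/5*e13 + 9/10*e23; translating back through the correspondence:
Answer: -607/90 + 9/10*i - 38/5*j + 103/180*k


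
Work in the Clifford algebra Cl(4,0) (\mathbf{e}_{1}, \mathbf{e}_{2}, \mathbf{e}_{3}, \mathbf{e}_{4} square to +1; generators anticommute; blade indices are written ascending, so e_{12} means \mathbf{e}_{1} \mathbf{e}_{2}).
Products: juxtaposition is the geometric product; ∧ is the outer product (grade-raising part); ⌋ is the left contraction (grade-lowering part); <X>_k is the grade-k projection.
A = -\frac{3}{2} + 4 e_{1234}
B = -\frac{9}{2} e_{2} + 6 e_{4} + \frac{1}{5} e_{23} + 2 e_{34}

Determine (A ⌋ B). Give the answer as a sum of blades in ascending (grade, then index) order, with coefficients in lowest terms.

step 1: \frac{27}{4} e_{2} - 9 e_{4} - \frac{3}{10} e_{23} - 3 e_{34}
Answer: \frac{27}{4} e_{2} - 9 e_{4} - \frac{3}{10} e_{23} - 3 e_{34}


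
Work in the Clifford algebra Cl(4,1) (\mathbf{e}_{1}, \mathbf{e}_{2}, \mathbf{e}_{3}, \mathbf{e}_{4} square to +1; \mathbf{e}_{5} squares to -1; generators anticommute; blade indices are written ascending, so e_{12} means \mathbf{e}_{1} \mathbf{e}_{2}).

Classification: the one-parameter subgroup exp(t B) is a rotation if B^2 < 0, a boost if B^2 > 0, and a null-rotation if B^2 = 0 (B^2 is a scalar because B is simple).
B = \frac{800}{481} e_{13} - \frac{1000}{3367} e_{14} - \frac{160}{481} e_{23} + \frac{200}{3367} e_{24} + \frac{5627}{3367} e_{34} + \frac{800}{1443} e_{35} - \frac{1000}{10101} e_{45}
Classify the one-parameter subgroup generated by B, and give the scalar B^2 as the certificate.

B^2 term by term: the squares give (\frac{800}{481})^2*(e_{13})^2 + (-\frac{1000}{3367})^2*(e_{14})^2 + (-\frac{160}{481})^2*(e_{23})^2 + (\frac{200}{3367})^2*(e_{24})^2 + (\frac{5627}{3367})^2*(e_{34})^2 + (\frac{800}{1443})^2*(e_{35})^2 + (-\frac{1000}{10101})^2*(e_{45})^2 = \frac{640000}{231361}*(-1) + \frac{1000000}{11336689}*(-1) + \frac{25600}{231361}*(-1) + \frac{40000}{11336689}*(-1) + \frac{31663129}{11336689}*(-1) + \frac{640000}{2082249}*(+1) + \frac{1000000}{102030201}*(+1) = -\frac{49}{9} (each basis 2-blade squares to minus the product of its generators' squares); cross terms between blades sharing an index anticommute and cancel; the commuting (index-disjoint) pairs give grade-4 terms 2*c*c'*(blade product), which cancel blade by blade — e_{1234}: -\frac{320000}{1619527} + \frac{320000}{1619527} = 0; e_{1345}: -\frac{1600000}{4858581} + \frac{1600000}{4858581} = 0; e_{2345}: \frac{320000}{4858581} - \frac{320000}{4858581} = 0 — confirming B is simple. So B^2 = -\frac{49}{9}.
Answer: rotation, certificate B^2 = -\frac{49}{9}. No conjugation can change B^2 = -\frac{49}{9}; the sign gives the class.


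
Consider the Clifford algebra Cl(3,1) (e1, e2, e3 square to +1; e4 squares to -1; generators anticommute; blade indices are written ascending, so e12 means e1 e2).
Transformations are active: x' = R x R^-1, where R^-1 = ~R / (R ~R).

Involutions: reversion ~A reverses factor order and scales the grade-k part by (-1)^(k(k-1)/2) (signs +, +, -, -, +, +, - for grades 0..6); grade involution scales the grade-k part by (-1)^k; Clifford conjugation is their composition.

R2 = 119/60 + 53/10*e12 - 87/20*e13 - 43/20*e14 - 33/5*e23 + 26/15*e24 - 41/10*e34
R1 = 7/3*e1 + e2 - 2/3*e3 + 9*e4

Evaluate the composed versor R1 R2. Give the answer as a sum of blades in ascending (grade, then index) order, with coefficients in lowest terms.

Distribute over the terms of R1 (each basis-blade product reordered to ascending indices, repeated generators contracted through their squares):
(7/3*e1) R2 = 833/180*e1 + 371/30*e2 - 203/20*e3 - 301/60*e4 - 77/5*e123 + 182/45*e124 - 287/30*e134
(e2) R2 = -53/10*e1 + 119/60*e2 - 33/5*e3 + 26/15*e4 + 87/20*e123 + 43/20*e124 - 41/10*e234
(-2/3*e3) R2 = -29/10*e1 - 22/5*e2 - 119/90*e3 + 41/15*e4 - 53/15*e123 - 43/30*e134 + 52/45*e234
(9*e4) R2 = -387/20*e1 + 78/5*e2 - 369/10*e3 + 357/20*e4 + 477/10*e124 - 783/20*e134 - 297/5*e234
Summing the partial products and collecting blades:
Answer: -2063/90*e1 + 511/20*e2 - 1979/36*e3 + 173/10*e4 - 175/12*e123 + 9701/180*e124 - 1003/20*e134 - 5611/90*e234


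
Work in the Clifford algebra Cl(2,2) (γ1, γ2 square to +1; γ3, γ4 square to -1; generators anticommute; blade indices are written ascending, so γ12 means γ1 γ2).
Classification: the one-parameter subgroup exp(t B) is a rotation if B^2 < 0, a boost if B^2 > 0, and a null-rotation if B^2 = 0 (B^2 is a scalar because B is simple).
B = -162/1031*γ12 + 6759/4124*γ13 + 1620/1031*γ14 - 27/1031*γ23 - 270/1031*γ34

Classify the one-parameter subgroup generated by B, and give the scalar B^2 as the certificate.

B^2 term by term: the squares give (-162/1031)^2*(γ12)^2 + (6759/4124)^2*(γ13)^2 + (1620/1031)^2*(γ14)^2 + (-27/1031)^2*(γ23)^2 + (-270/1031)^2*(γ34)^2 = 26244/1062961*(-1) + 45684081/17007376*(+1) + 2624400/1062961*(+1) + 729/1062961*(+1) + 72900/1062961*(-1) = 81/16 (each basis 2-blade squares to minus the product of its generators' squares); cross terms between blades sharing an index anticommute and cancel; the commuting (index-disjoint) pairs give grade-4 terms 2*c*c'*(blade product), which cancel blade by blade — γ1234: 87480/1062961 - 87480/1062961 = 0 — confirming B is simple. So B^2 = 81/16.
Answer: boost, certificate B^2 = 81/16. Because 81/16 is invariant under every versor sandwich, the classification follows from its sign alone.


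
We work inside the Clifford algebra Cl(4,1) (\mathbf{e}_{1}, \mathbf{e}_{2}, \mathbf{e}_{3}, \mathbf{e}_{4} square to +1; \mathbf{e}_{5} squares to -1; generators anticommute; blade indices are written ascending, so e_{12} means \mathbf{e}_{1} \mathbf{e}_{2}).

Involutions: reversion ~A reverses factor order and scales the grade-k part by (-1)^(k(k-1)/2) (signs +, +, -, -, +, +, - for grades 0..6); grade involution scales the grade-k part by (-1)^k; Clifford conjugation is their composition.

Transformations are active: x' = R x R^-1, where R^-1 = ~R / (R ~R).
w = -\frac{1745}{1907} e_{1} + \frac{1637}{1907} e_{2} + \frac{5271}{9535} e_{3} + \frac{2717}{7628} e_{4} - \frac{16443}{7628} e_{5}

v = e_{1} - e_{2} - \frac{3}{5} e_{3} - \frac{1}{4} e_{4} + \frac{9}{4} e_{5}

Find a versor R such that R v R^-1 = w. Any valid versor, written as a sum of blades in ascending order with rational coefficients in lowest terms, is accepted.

R = v + w = \frac{162}{1907} e_{1} - \frac{270}{1907} e_{2} - \frac{90}{1907} e_{3} + \frac{405}{3814} e_{4} + \frac{180}{1907} e_{5} works: the equal norms (-\frac{66}{25}) guarantee its sandwich swaps v into w.
Answer: \frac{162}{1907} e_{1} - \frac{270}{1907} e_{2} - \frac{90}{1907} e_{3} + \frac{405}{3814} e_{4} + \frac{180}{1907} e_{5}


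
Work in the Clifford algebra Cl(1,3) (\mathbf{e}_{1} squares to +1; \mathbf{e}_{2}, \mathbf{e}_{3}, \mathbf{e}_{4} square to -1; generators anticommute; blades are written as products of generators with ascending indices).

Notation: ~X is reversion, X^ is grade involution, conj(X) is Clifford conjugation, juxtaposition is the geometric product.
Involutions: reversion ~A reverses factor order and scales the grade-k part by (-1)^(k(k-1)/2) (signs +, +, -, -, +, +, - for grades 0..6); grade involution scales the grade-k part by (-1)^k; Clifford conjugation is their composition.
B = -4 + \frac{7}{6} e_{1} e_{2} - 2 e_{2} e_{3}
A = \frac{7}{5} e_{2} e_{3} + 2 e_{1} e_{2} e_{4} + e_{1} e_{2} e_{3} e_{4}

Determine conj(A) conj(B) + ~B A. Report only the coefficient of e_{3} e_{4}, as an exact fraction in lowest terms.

first term: \frac{14}{5} - \frac{7}{3} e_{4} + \frac{49}{30} e_{1} e_{3} - 2 e_{1} e_{4} + \frac{28}{5} e_{2} e_{3} - \frac{7}{6} e_{3} e_{4} - 8 e_{1} e_{2} e_{4} - 4 e_{1} e_{3} e_{4} - 4 e_{1} e_{2} e_{3} e_{4}
second term: -\frac{14}{5} - \frac{7}{3} e_{4} + \frac{49}{30} e_{1} e_{3} - 2 e_{1} e_{4} - \frac{28}{5} e_{2} e_{3} - \frac{7}{6} e_{3} e_{4} - 8 e_{1} e_{2} e_{4} + 4 e_{1} e_{3} e_{4} - 4 e_{1} e_{2} e_{3} e_{4}
Answer: -\frac{7}{3}


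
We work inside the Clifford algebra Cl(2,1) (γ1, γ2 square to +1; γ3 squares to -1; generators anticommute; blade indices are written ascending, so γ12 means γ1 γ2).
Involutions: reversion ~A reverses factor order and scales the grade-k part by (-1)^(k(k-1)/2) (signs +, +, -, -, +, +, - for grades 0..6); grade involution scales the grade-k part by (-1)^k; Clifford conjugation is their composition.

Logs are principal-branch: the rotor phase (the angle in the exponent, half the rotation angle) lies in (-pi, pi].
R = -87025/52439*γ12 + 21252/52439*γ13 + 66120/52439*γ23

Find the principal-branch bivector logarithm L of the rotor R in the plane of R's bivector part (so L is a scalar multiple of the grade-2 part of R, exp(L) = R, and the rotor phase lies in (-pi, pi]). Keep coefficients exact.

The scalar part of R is 0, so the principal-branch rotor phase is pinned; divide the bivector part by its sine to get the unit plane — L is the phase times that plane.
Concretely: cos(phase) = 0 gives phase = ±pi/2, and since phase/sin(phase) is even the sign is immaterial: L = (phase/sin(phase)) * <R>_2 = (pi/2) * <R>_2.
Answer: -87025*pi/104878*γ12 + 10626*pi/52439*γ13 + 33060*pi/52439*γ23


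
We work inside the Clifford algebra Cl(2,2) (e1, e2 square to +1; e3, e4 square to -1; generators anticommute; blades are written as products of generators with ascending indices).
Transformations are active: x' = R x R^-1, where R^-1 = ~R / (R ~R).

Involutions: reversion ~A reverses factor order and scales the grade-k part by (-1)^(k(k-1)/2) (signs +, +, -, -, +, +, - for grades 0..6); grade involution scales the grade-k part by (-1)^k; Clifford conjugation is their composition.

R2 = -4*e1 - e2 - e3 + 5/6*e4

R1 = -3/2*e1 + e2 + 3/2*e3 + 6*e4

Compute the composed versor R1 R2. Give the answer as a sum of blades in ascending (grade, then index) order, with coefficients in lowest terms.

Distribute over the terms of R1 (each basis-blade product reordered to ascending indices, repeated generators contracted through their squares):
(-3/2*e1) R2 = 6 + 3/2*e1 e2 + 3/2*e1 e3 - 5/4*e1 e4
(e2) R2 = -1 + 4*e1 e2 - e2 e3 + 5/6*e2 e4
(3/2*e3) R2 = 3/2 + 6*e1 e3 + 3/2*e2 e3 + 5/4*e3 e4
(6*e4) R2 = -5 + 24*e1 e4 + 6*e2 e4 + 6*e3 e4
Summing the partial products and collecting blades:
Answer: 3/2 + 11/2*e1 e2 + 15/2*e1 e3 + 91/4*e1 e4 + 1/2*e2 e3 + 41/6*e2 e4 + 29/4*e3 e4


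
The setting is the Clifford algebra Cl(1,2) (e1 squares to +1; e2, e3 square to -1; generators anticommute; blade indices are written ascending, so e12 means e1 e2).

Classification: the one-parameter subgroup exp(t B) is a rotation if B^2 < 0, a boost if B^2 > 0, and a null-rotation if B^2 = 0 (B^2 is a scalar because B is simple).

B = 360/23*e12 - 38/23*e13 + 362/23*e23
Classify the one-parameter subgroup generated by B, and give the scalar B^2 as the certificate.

B^2 term by term: the squares give (360/23)^2*(e12)^2 + (-38/23)^2*(e13)^2 + (362/23)^2*(e23)^2 = 129600/529*(+1) + 1444/529*(+1) + 131044/529*(-1) = 0 (each basis 2-blade squares to minus the product of its generators' squares); cross terms between blades sharing an index anticommute and cancel. So B^2 = 0.
Answer: null-rotation, certificate B^2 = 0. The class reads off the invariant scalar 0 directly.
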